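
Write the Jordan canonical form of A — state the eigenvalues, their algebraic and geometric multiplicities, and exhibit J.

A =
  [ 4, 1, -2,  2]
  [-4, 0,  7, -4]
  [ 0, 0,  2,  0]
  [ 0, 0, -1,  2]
J_3(2) ⊕ J_1(2)

The characteristic polynomial is
  det(x·I − A) = x^4 - 8*x^3 + 24*x^2 - 32*x + 16 = (x - 2)^4

Eigenvalues and multiplicities (the geometric multiplicity of λ is n − rank(A − λI), which equals the number of Jordan blocks for λ):
  λ = 2: algebraic multiplicity = 4, geometric multiplicity = 2

Determining the block sizes for each eigenvalue:
  λ = 2: with am = 4 and gm = 2, the partition is not yet determined (e.g. several partitions of 4 into 2 parts exist). Let N = A − (2)·I. Computing rank(N^1) = 2, rank(N^2) = 1, rank(N^3) = 0; the number of blocks of size ≥ j is rank(N^{j−1}) − rank(N^j), giving [2, 1, 1]. So we have 1 block(s) of size 3, 1 block(s) of size 1 → block sizes [3, 1]

Assembling the blocks gives a Jordan form
J =
  [2, 1, 0, 0]
  [0, 2, 1, 0]
  [0, 0, 2, 0]
  [0, 0, 0, 2]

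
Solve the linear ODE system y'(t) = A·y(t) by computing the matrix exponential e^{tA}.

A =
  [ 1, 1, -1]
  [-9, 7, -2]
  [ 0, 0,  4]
e^{tA} =
  [-3*t*exp(4*t) + exp(4*t), t*exp(4*t), t^2*exp(4*t)/2 - t*exp(4*t)]
  [-9*t*exp(4*t), 3*t*exp(4*t) + exp(4*t), 3*t^2*exp(4*t)/2 - 2*t*exp(4*t)]
  [0, 0, exp(4*t)]

Strategy: write A = P · J · P⁻¹ where J is a Jordan canonical form, so e^{tA} = P · e^{tJ} · P⁻¹, and e^{tJ} can be computed block-by-block.

A has Jordan form
J =
  [4, 1, 0]
  [0, 4, 1]
  [0, 0, 4]
(up to reordering of blocks).

Per-block formulas:
  For a 3×3 Jordan block J_3(4): exp(t · J_3(4)) = e^(4t)·(I + t·N + (t^2/2)·N^2), where N is the 3×3 nilpotent shift.

After assembling e^{tJ} and conjugating by P, we get:

e^{tA} =
  [-3*t*exp(4*t) + exp(4*t), t*exp(4*t), t^2*exp(4*t)/2 - t*exp(4*t)]
  [-9*t*exp(4*t), 3*t*exp(4*t) + exp(4*t), 3*t^2*exp(4*t)/2 - 2*t*exp(4*t)]
  [0, 0, exp(4*t)]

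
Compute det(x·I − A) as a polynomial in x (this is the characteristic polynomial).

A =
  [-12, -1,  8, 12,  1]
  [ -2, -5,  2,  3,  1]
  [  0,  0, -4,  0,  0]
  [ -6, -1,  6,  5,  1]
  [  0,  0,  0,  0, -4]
x^5 + 20*x^4 + 160*x^3 + 640*x^2 + 1280*x + 1024

Expanding det(x·I − A) (e.g. by cofactor expansion or by noting that A is similar to its Jordan form J, which has the same characteristic polynomial as A) gives
  χ_A(x) = x^5 + 20*x^4 + 160*x^3 + 640*x^2 + 1280*x + 1024
which factors as (x + 4)^5. The eigenvalues (with algebraic multiplicities) are λ = -4 with multiplicity 5.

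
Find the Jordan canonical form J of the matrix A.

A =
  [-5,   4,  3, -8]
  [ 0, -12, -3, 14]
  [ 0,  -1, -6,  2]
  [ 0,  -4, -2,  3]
J_3(-5) ⊕ J_1(-5)

The characteristic polynomial is
  det(x·I − A) = x^4 + 20*x^3 + 150*x^2 + 500*x + 625 = (x + 5)^4

Eigenvalues and multiplicities (the geometric multiplicity of λ is n − rank(A − λI), which equals the number of Jordan blocks for λ):
  λ = -5: algebraic multiplicity = 4, geometric multiplicity = 2

Determining the block sizes for each eigenvalue:
  λ = -5: with am = 4 and gm = 2, the partition is not yet determined (e.g. several partitions of 4 into 2 parts exist). Let N = A − (-5)·I. Computing rank(N^1) = 2, rank(N^2) = 1, rank(N^3) = 0; the number of blocks of size ≥ j is rank(N^{j−1}) − rank(N^j), giving [2, 1, 1]. So we have 1 block(s) of size 3, 1 block(s) of size 1 → block sizes [3, 1]

Assembling the blocks gives a Jordan form
J =
  [-5,  1,  0,  0]
  [ 0, -5,  1,  0]
  [ 0,  0, -5,  0]
  [ 0,  0,  0, -5]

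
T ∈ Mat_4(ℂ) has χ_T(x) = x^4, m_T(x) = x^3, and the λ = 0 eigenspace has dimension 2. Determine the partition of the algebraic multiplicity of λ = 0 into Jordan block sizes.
Block sizes for λ = 0: [3, 1]

Step 1 — from the characteristic polynomial, algebraic multiplicity of λ = 0 is 4. From dim ker(T − (0)·I) = 2, there are exactly 2 Jordan blocks for λ = 0.
Step 2 — from the minimal polynomial, the factor (x − 0)^3 tells us the largest block for λ = 0 has size 3.
Step 3 — with total size 4, 2 blocks, and largest block 3, the block sizes (in nonincreasing order) are [3, 1].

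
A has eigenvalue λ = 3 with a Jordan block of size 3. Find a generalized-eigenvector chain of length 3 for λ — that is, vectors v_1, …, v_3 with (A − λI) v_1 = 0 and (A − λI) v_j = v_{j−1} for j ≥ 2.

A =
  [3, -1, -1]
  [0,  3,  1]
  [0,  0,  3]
A Jordan chain for λ = 3 of length 3:
v_1 = (-1, 0, 0)ᵀ
v_2 = (-1, 1, 0)ᵀ
v_3 = (0, 0, 1)ᵀ

Let N = A − (3)·I. We want v_3 with N^3 v_3 = 0 but N^2 v_3 ≠ 0; then v_{j-1} := N · v_j for j = 3, …, 2.

Pick v_3 = (0, 0, 1)ᵀ.
Then v_2 = N · v_3 = (-1, 1, 0)ᵀ.
Then v_1 = N · v_2 = (-1, 0, 0)ᵀ.

Sanity check: (A − (3)·I) v_1 = (0, 0, 0)ᵀ = 0. ✓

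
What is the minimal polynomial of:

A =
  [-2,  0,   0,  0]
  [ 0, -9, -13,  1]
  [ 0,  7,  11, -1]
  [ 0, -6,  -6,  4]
x^3 - 6*x^2 + 32

The characteristic polynomial is χ_A(x) = (x - 4)^2*(x + 2)^2, so the eigenvalues are known. The minimal polynomial is
  m_A(x) = Π_λ (x − λ)^{k_λ}
where k_λ is the size of the *largest* Jordan block for λ (equivalently, the smallest k with (A − λI)^k v = 0 for every generalised eigenvector v of λ).

  λ = -2: largest Jordan block has size 1, contributing (x + 2)
  λ = 4: largest Jordan block has size 2, contributing (x − 4)^2

So m_A(x) = (x - 4)^2*(x + 2) = x^3 - 6*x^2 + 32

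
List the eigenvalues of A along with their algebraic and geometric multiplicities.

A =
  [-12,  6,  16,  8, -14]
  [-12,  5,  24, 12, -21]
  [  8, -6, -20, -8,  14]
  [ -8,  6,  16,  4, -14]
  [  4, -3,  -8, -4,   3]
λ = -4: alg = 5, geom = 4

Step 1 — factor the characteristic polynomial to read off the algebraic multiplicities:
  χ_A(x) = (x + 4)^5

Step 2 — compute geometric multiplicities via the rank-nullity identity g(λ) = n − rank(A − λI):
  rank(A − (-4)·I) = 1, so dim ker(A − (-4)·I) = n − 1 = 4

Summary:
  λ = -4: algebraic multiplicity = 5, geometric multiplicity = 4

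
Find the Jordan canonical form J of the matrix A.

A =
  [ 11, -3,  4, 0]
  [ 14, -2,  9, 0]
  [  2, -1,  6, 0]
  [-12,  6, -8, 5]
J_3(5) ⊕ J_1(5)

The characteristic polynomial is
  det(x·I − A) = x^4 - 20*x^3 + 150*x^2 - 500*x + 625 = (x - 5)^4

Eigenvalues and multiplicities (the geometric multiplicity of λ is n − rank(A − λI), which equals the number of Jordan blocks for λ):
  λ = 5: algebraic multiplicity = 4, geometric multiplicity = 2

Determining the block sizes for each eigenvalue:
  λ = 5: with am = 4 and gm = 2, the partition is not yet determined (e.g. several partitions of 4 into 2 parts exist). Let N = A − (5)·I. Computing rank(N^1) = 2, rank(N^2) = 1, rank(N^3) = 0; the number of blocks of size ≥ j is rank(N^{j−1}) − rank(N^j), giving [2, 1, 1]. So we have 1 block(s) of size 3, 1 block(s) of size 1 → block sizes [3, 1]

Assembling the blocks gives a Jordan form
J =
  [5, 1, 0, 0]
  [0, 5, 1, 0]
  [0, 0, 5, 0]
  [0, 0, 0, 5]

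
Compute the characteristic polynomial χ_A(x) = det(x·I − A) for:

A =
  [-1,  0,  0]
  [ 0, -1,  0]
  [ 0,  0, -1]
x^3 + 3*x^2 + 3*x + 1

Expanding det(x·I − A) (e.g. by cofactor expansion or by noting that A is similar to its Jordan form J, which has the same characteristic polynomial as A) gives
  χ_A(x) = x^3 + 3*x^2 + 3*x + 1
which factors as (x + 1)^3. The eigenvalues (with algebraic multiplicities) are λ = -1 with multiplicity 3.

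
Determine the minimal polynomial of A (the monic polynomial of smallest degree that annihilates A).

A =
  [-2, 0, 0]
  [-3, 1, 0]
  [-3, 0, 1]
x^2 + x - 2

The characteristic polynomial is χ_A(x) = (x - 1)^2*(x + 2), so the eigenvalues are known. The minimal polynomial is
  m_A(x) = Π_λ (x − λ)^{k_λ}
where k_λ is the size of the *largest* Jordan block for λ (equivalently, the smallest k with (A − λI)^k v = 0 for every generalised eigenvector v of λ).

  λ = -2: largest Jordan block has size 1, contributing (x + 2)
  λ = 1: largest Jordan block has size 1, contributing (x − 1)

So m_A(x) = (x - 1)*(x + 2) = x^2 + x - 2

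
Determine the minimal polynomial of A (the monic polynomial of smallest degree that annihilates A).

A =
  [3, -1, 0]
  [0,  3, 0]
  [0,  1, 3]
x^2 - 6*x + 9

The characteristic polynomial is χ_A(x) = (x - 3)^3, so the eigenvalues are known. The minimal polynomial is
  m_A(x) = Π_λ (x − λ)^{k_λ}
where k_λ is the size of the *largest* Jordan block for λ (equivalently, the smallest k with (A − λI)^k v = 0 for every generalised eigenvector v of λ).

  λ = 3: largest Jordan block has size 2, contributing (x − 3)^2

So m_A(x) = (x - 3)^2 = x^2 - 6*x + 9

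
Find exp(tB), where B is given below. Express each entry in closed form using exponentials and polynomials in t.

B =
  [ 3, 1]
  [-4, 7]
e^{tB} =
  [-2*t*exp(5*t) + exp(5*t), t*exp(5*t)]
  [-4*t*exp(5*t), 2*t*exp(5*t) + exp(5*t)]

Strategy: write B = P · J · P⁻¹ where J is a Jordan canonical form, so e^{tB} = P · e^{tJ} · P⁻¹, and e^{tJ} can be computed block-by-block.

B has Jordan form
J =
  [5, 1]
  [0, 5]
(up to reordering of blocks).

Per-block formulas:
  For a 2×2 Jordan block J_2(5): exp(t · J_2(5)) = e^(5t)·(I + t·N), where N is the 2×2 nilpotent shift.

After assembling e^{tJ} and conjugating by P, we get:

e^{tB} =
  [-2*t*exp(5*t) + exp(5*t), t*exp(5*t)]
  [-4*t*exp(5*t), 2*t*exp(5*t) + exp(5*t)]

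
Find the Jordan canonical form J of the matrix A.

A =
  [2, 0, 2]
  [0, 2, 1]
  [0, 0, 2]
J_2(2) ⊕ J_1(2)

The characteristic polynomial is
  det(x·I − A) = x^3 - 6*x^2 + 12*x - 8 = (x - 2)^3

Eigenvalues and multiplicities (the geometric multiplicity of λ is n − rank(A − λI), which equals the number of Jordan blocks for λ):
  λ = 2: algebraic multiplicity = 3, geometric multiplicity = 2

Determining the block sizes for each eigenvalue:
  λ = 2: 2 blocks summing to 3 forces exactly one block of size 2 and the rest size 1 → block sizes [2, 1]

Assembling the blocks gives a Jordan form
J =
  [2, 1, 0]
  [0, 2, 0]
  [0, 0, 2]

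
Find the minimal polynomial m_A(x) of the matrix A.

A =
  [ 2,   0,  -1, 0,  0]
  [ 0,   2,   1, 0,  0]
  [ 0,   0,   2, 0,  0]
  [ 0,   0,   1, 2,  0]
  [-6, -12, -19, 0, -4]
x^3 - 12*x + 16

The characteristic polynomial is χ_A(x) = (x - 2)^4*(x + 4), so the eigenvalues are known. The minimal polynomial is
  m_A(x) = Π_λ (x − λ)^{k_λ}
where k_λ is the size of the *largest* Jordan block for λ (equivalently, the smallest k with (A − λI)^k v = 0 for every generalised eigenvector v of λ).

  λ = -4: largest Jordan block has size 1, contributing (x + 4)
  λ = 2: largest Jordan block has size 2, contributing (x − 2)^2

So m_A(x) = (x - 2)^2*(x + 4) = x^3 - 12*x + 16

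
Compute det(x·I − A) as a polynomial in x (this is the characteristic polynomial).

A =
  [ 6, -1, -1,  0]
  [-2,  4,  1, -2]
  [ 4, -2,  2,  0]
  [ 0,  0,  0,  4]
x^4 - 16*x^3 + 96*x^2 - 256*x + 256

Expanding det(x·I − A) (e.g. by cofactor expansion or by noting that A is similar to its Jordan form J, which has the same characteristic polynomial as A) gives
  χ_A(x) = x^4 - 16*x^3 + 96*x^2 - 256*x + 256
which factors as (x - 4)^4. The eigenvalues (with algebraic multiplicities) are λ = 4 with multiplicity 4.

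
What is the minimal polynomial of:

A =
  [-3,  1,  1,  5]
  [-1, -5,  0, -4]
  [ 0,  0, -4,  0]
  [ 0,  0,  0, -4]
x^3 + 12*x^2 + 48*x + 64

The characteristic polynomial is χ_A(x) = (x + 4)^4, so the eigenvalues are known. The minimal polynomial is
  m_A(x) = Π_λ (x − λ)^{k_λ}
where k_λ is the size of the *largest* Jordan block for λ (equivalently, the smallest k with (A − λI)^k v = 0 for every generalised eigenvector v of λ).

  λ = -4: largest Jordan block has size 3, contributing (x + 4)^3

So m_A(x) = (x + 4)^3 = x^3 + 12*x^2 + 48*x + 64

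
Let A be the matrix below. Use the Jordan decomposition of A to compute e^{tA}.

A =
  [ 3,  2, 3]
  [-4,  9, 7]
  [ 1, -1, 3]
e^{tA} =
  [-t^2*exp(5*t)/2 - 2*t*exp(5*t) + exp(5*t), t^2*exp(5*t)/2 + 2*t*exp(5*t), t^2*exp(5*t) + 3*t*exp(5*t)]
  [-t^2*exp(5*t)/2 - 4*t*exp(5*t), t^2*exp(5*t)/2 + 4*t*exp(5*t) + exp(5*t), t^2*exp(5*t) + 7*t*exp(5*t)]
  [t*exp(5*t), -t*exp(5*t), -2*t*exp(5*t) + exp(5*t)]

Strategy: write A = P · J · P⁻¹ where J is a Jordan canonical form, so e^{tA} = P · e^{tJ} · P⁻¹, and e^{tJ} can be computed block-by-block.

A has Jordan form
J =
  [5, 1, 0]
  [0, 5, 1]
  [0, 0, 5]
(up to reordering of blocks).

Per-block formulas:
  For a 3×3 Jordan block J_3(5): exp(t · J_3(5)) = e^(5t)·(I + t·N + (t^2/2)·N^2), where N is the 3×3 nilpotent shift.

After assembling e^{tJ} and conjugating by P, we get:

e^{tA} =
  [-t^2*exp(5*t)/2 - 2*t*exp(5*t) + exp(5*t), t^2*exp(5*t)/2 + 2*t*exp(5*t), t^2*exp(5*t) + 3*t*exp(5*t)]
  [-t^2*exp(5*t)/2 - 4*t*exp(5*t), t^2*exp(5*t)/2 + 4*t*exp(5*t) + exp(5*t), t^2*exp(5*t) + 7*t*exp(5*t)]
  [t*exp(5*t), -t*exp(5*t), -2*t*exp(5*t) + exp(5*t)]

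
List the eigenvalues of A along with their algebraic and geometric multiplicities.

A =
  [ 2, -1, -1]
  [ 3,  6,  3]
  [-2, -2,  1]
λ = 3: alg = 3, geom = 2

Step 1 — factor the characteristic polynomial to read off the algebraic multiplicities:
  χ_A(x) = (x - 3)^3

Step 2 — compute geometric multiplicities via the rank-nullity identity g(λ) = n − rank(A − λI):
  rank(A − (3)·I) = 1, so dim ker(A − (3)·I) = n − 1 = 2

Summary:
  λ = 3: algebraic multiplicity = 3, geometric multiplicity = 2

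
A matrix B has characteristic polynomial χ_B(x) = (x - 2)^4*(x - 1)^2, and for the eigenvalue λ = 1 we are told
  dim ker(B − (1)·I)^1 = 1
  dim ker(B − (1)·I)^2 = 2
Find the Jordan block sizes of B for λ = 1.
Block sizes for λ = 1: [2]

From the dimensions of kernels of powers, the number of Jordan blocks of size at least j is d_j − d_{j−1} where d_j = dim ker(N^j) (with d_0 = 0). Computing the differences gives [1, 1].
The number of blocks of size exactly k is (#blocks of size ≥ k) − (#blocks of size ≥ k + 1), so the partition is: 1 block(s) of size 2.
In nonincreasing order the block sizes are [2].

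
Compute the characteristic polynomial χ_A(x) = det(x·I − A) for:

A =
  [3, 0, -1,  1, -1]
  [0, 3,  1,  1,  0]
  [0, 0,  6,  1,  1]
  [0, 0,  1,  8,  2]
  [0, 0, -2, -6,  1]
x^5 - 21*x^4 + 174*x^3 - 710*x^2 + 1425*x - 1125

Expanding det(x·I − A) (e.g. by cofactor expansion or by noting that A is similar to its Jordan form J, which has the same characteristic polynomial as A) gives
  χ_A(x) = x^5 - 21*x^4 + 174*x^3 - 710*x^2 + 1425*x - 1125
which factors as (x - 5)^3*(x - 3)^2. The eigenvalues (with algebraic multiplicities) are λ = 3 with multiplicity 2, λ = 5 with multiplicity 3.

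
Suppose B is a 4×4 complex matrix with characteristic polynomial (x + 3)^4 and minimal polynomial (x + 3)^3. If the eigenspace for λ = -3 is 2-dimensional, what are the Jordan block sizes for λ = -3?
Block sizes for λ = -3: [3, 1]

Step 1 — from the characteristic polynomial, algebraic multiplicity of λ = -3 is 4. From dim ker(B − (-3)·I) = 2, there are exactly 2 Jordan blocks for λ = -3.
Step 2 — from the minimal polynomial, the factor (x + 3)^3 tells us the largest block for λ = -3 has size 3.
Step 3 — with total size 4, 2 blocks, and largest block 3, the block sizes (in nonincreasing order) are [3, 1].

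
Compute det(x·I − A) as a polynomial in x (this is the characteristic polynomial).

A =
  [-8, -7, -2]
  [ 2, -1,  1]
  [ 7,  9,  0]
x^3 + 9*x^2 + 27*x + 27

Expanding det(x·I − A) (e.g. by cofactor expansion or by noting that A is similar to its Jordan form J, which has the same characteristic polynomial as A) gives
  χ_A(x) = x^3 + 9*x^2 + 27*x + 27
which factors as (x + 3)^3. The eigenvalues (with algebraic multiplicities) are λ = -3 with multiplicity 3.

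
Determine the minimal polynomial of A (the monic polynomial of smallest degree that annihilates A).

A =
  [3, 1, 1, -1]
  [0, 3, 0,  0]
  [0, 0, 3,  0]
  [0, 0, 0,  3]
x^2 - 6*x + 9

The characteristic polynomial is χ_A(x) = (x - 3)^4, so the eigenvalues are known. The minimal polynomial is
  m_A(x) = Π_λ (x − λ)^{k_λ}
where k_λ is the size of the *largest* Jordan block for λ (equivalently, the smallest k with (A − λI)^k v = 0 for every generalised eigenvector v of λ).

  λ = 3: largest Jordan block has size 2, contributing (x − 3)^2

So m_A(x) = (x - 3)^2 = x^2 - 6*x + 9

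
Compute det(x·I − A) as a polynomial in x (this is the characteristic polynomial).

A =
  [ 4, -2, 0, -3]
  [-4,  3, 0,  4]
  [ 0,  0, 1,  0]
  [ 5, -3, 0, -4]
x^4 - 4*x^3 + 6*x^2 - 4*x + 1

Expanding det(x·I − A) (e.g. by cofactor expansion or by noting that A is similar to its Jordan form J, which has the same characteristic polynomial as A) gives
  χ_A(x) = x^4 - 4*x^3 + 6*x^2 - 4*x + 1
which factors as (x - 1)^4. The eigenvalues (with algebraic multiplicities) are λ = 1 with multiplicity 4.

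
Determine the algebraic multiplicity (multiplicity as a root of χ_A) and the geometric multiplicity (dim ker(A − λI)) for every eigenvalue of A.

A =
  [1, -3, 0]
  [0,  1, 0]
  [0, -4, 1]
λ = 1: alg = 3, geom = 2

Step 1 — factor the characteristic polynomial to read off the algebraic multiplicities:
  χ_A(x) = (x - 1)^3

Step 2 — compute geometric multiplicities via the rank-nullity identity g(λ) = n − rank(A − λI):
  rank(A − (1)·I) = 1, so dim ker(A − (1)·I) = n − 1 = 2

Summary:
  λ = 1: algebraic multiplicity = 3, geometric multiplicity = 2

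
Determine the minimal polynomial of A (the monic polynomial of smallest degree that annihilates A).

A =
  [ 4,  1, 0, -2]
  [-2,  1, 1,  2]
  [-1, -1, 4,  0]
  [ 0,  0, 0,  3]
x^3 - 9*x^2 + 27*x - 27

The characteristic polynomial is χ_A(x) = (x - 3)^4, so the eigenvalues are known. The minimal polynomial is
  m_A(x) = Π_λ (x − λ)^{k_λ}
where k_λ is the size of the *largest* Jordan block for λ (equivalently, the smallest k with (A − λI)^k v = 0 for every generalised eigenvector v of λ).

  λ = 3: largest Jordan block has size 3, contributing (x − 3)^3

So m_A(x) = (x - 3)^3 = x^3 - 9*x^2 + 27*x - 27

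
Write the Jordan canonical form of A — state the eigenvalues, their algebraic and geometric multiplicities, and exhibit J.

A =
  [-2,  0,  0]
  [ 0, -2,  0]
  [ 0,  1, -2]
J_2(-2) ⊕ J_1(-2)

The characteristic polynomial is
  det(x·I − A) = x^3 + 6*x^2 + 12*x + 8 = (x + 2)^3

Eigenvalues and multiplicities (the geometric multiplicity of λ is n − rank(A − λI), which equals the number of Jordan blocks for λ):
  λ = -2: algebraic multiplicity = 3, geometric multiplicity = 2

Determining the block sizes for each eigenvalue:
  λ = -2: 2 blocks summing to 3 forces exactly one block of size 2 and the rest size 1 → block sizes [2, 1]

Assembling the blocks gives a Jordan form
J =
  [-2,  1,  0]
  [ 0, -2,  0]
  [ 0,  0, -2]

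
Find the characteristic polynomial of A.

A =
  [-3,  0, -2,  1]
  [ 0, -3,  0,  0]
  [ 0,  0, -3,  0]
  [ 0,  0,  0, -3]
x^4 + 12*x^3 + 54*x^2 + 108*x + 81

Expanding det(x·I − A) (e.g. by cofactor expansion or by noting that A is similar to its Jordan form J, which has the same characteristic polynomial as A) gives
  χ_A(x) = x^4 + 12*x^3 + 54*x^2 + 108*x + 81
which factors as (x + 3)^4. The eigenvalues (with algebraic multiplicities) are λ = -3 with multiplicity 4.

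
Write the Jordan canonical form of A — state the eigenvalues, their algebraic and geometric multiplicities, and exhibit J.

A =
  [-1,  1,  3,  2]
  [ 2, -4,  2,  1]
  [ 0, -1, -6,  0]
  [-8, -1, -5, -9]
J_3(-5) ⊕ J_1(-5)

The characteristic polynomial is
  det(x·I − A) = x^4 + 20*x^3 + 150*x^2 + 500*x + 625 = (x + 5)^4

Eigenvalues and multiplicities (the geometric multiplicity of λ is n − rank(A − λI), which equals the number of Jordan blocks for λ):
  λ = -5: algebraic multiplicity = 4, geometric multiplicity = 2

Determining the block sizes for each eigenvalue:
  λ = -5: with am = 4 and gm = 2, the partition is not yet determined (e.g. several partitions of 4 into 2 parts exist). Let N = A − (-5)·I. Computing rank(N^1) = 2, rank(N^2) = 1, rank(N^3) = 0; the number of blocks of size ≥ j is rank(N^{j−1}) − rank(N^j), giving [2, 1, 1]. So we have 1 block(s) of size 3, 1 block(s) of size 1 → block sizes [3, 1]

Assembling the blocks gives a Jordan form
J =
  [-5,  1,  0,  0]
  [ 0, -5,  1,  0]
  [ 0,  0, -5,  0]
  [ 0,  0,  0, -5]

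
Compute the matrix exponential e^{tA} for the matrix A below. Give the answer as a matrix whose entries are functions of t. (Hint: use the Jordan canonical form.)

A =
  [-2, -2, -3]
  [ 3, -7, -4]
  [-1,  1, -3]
e^{tA} =
  [t^2*exp(-4*t)/2 + 2*t*exp(-4*t) + exp(-4*t), -t^2*exp(-4*t)/2 - 2*t*exp(-4*t), -t^2*exp(-4*t)/2 - 3*t*exp(-4*t)]
  [t^2*exp(-4*t)/2 + 3*t*exp(-4*t), -t^2*exp(-4*t)/2 - 3*t*exp(-4*t) + exp(-4*t), -t^2*exp(-4*t)/2 - 4*t*exp(-4*t)]
  [-t*exp(-4*t), t*exp(-4*t), t*exp(-4*t) + exp(-4*t)]

Strategy: write A = P · J · P⁻¹ where J is a Jordan canonical form, so e^{tA} = P · e^{tJ} · P⁻¹, and e^{tJ} can be computed block-by-block.

A has Jordan form
J =
  [-4,  1,  0]
  [ 0, -4,  1]
  [ 0,  0, -4]
(up to reordering of blocks).

Per-block formulas:
  For a 3×3 Jordan block J_3(-4): exp(t · J_3(-4)) = e^(-4t)·(I + t·N + (t^2/2)·N^2), where N is the 3×3 nilpotent shift.

After assembling e^{tJ} and conjugating by P, we get:

e^{tA} =
  [t^2*exp(-4*t)/2 + 2*t*exp(-4*t) + exp(-4*t), -t^2*exp(-4*t)/2 - 2*t*exp(-4*t), -t^2*exp(-4*t)/2 - 3*t*exp(-4*t)]
  [t^2*exp(-4*t)/2 + 3*t*exp(-4*t), -t^2*exp(-4*t)/2 - 3*t*exp(-4*t) + exp(-4*t), -t^2*exp(-4*t)/2 - 4*t*exp(-4*t)]
  [-t*exp(-4*t), t*exp(-4*t), t*exp(-4*t) + exp(-4*t)]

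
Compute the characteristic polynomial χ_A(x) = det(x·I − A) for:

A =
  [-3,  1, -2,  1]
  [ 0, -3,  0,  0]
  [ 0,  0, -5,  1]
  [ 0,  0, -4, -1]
x^4 + 12*x^3 + 54*x^2 + 108*x + 81

Expanding det(x·I − A) (e.g. by cofactor expansion or by noting that A is similar to its Jordan form J, which has the same characteristic polynomial as A) gives
  χ_A(x) = x^4 + 12*x^3 + 54*x^2 + 108*x + 81
which factors as (x + 3)^4. The eigenvalues (with algebraic multiplicities) are λ = -3 with multiplicity 4.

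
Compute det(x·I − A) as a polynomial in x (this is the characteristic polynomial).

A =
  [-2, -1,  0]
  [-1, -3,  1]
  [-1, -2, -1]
x^3 + 6*x^2 + 12*x + 8

Expanding det(x·I − A) (e.g. by cofactor expansion or by noting that A is similar to its Jordan form J, which has the same characteristic polynomial as A) gives
  χ_A(x) = x^3 + 6*x^2 + 12*x + 8
which factors as (x + 2)^3. The eigenvalues (with algebraic multiplicities) are λ = -2 with multiplicity 3.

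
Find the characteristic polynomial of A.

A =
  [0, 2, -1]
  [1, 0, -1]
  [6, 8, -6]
x^3 + 6*x^2 + 12*x + 8

Expanding det(x·I − A) (e.g. by cofactor expansion or by noting that A is similar to its Jordan form J, which has the same characteristic polynomial as A) gives
  χ_A(x) = x^3 + 6*x^2 + 12*x + 8
which factors as (x + 2)^3. The eigenvalues (with algebraic multiplicities) are λ = -2 with multiplicity 3.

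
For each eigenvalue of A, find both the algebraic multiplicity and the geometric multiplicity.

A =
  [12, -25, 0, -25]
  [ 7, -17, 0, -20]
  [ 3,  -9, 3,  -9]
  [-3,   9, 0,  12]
λ = 2: alg = 2, geom = 1; λ = 3: alg = 2, geom = 2

Step 1 — factor the characteristic polynomial to read off the algebraic multiplicities:
  χ_A(x) = (x - 3)^2*(x - 2)^2

Step 2 — compute geometric multiplicities via the rank-nullity identity g(λ) = n − rank(A − λI):
  rank(A − (2)·I) = 3, so dim ker(A − (2)·I) = n − 3 = 1
  rank(A − (3)·I) = 2, so dim ker(A − (3)·I) = n − 2 = 2

Summary:
  λ = 2: algebraic multiplicity = 2, geometric multiplicity = 1
  λ = 3: algebraic multiplicity = 2, geometric multiplicity = 2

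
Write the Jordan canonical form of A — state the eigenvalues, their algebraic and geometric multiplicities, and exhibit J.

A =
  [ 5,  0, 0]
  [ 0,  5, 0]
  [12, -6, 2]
J_1(2) ⊕ J_1(5) ⊕ J_1(5)

The characteristic polynomial is
  det(x·I − A) = x^3 - 12*x^2 + 45*x - 50 = (x - 5)^2*(x - 2)

Eigenvalues and multiplicities (the geometric multiplicity of λ is n − rank(A − λI), which equals the number of Jordan blocks for λ):
  λ = 2: algebraic multiplicity = 1, geometric multiplicity = 1
  λ = 5: algebraic multiplicity = 2, geometric multiplicity = 2

Determining the block sizes for each eigenvalue:
  λ = 2: one block (gm = 1), so the single block has size am = 1 → block sizes [1]
  λ = 5: gm = am = 2, so every block has size 1 → block sizes [1, 1]

Assembling the blocks gives a Jordan form
J =
  [2, 0, 0]
  [0, 5, 0]
  [0, 0, 5]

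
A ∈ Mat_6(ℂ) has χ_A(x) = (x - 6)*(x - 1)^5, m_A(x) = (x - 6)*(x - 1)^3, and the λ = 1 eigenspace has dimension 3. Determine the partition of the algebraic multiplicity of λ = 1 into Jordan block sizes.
Block sizes for λ = 1: [3, 1, 1]

Step 1 — from the characteristic polynomial, algebraic multiplicity of λ = 1 is 5. From dim ker(A − (1)·I) = 3, there are exactly 3 Jordan blocks for λ = 1.
Step 2 — from the minimal polynomial, the factor (x − 1)^3 tells us the largest block for λ = 1 has size 3.
Step 3 — with total size 5, 3 blocks, and largest block 3, the block sizes (in nonincreasing order) are [3, 1, 1].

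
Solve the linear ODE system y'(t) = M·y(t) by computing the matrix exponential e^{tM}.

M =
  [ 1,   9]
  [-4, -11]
e^{tM} =
  [6*t*exp(-5*t) + exp(-5*t), 9*t*exp(-5*t)]
  [-4*t*exp(-5*t), -6*t*exp(-5*t) + exp(-5*t)]

Strategy: write M = P · J · P⁻¹ where J is a Jordan canonical form, so e^{tM} = P · e^{tJ} · P⁻¹, and e^{tJ} can be computed block-by-block.

M has Jordan form
J =
  [-5,  1]
  [ 0, -5]
(up to reordering of blocks).

Per-block formulas:
  For a 2×2 Jordan block J_2(-5): exp(t · J_2(-5)) = e^(-5t)·(I + t·N), where N is the 2×2 nilpotent shift.

After assembling e^{tJ} and conjugating by P, we get:

e^{tM} =
  [6*t*exp(-5*t) + exp(-5*t), 9*t*exp(-5*t)]
  [-4*t*exp(-5*t), -6*t*exp(-5*t) + exp(-5*t)]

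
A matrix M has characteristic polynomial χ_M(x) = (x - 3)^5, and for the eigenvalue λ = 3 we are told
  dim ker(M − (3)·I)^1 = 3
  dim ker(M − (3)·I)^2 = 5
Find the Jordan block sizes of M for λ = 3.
Block sizes for λ = 3: [2, 2, 1]

From the dimensions of kernels of powers, the number of Jordan blocks of size at least j is d_j − d_{j−1} where d_j = dim ker(N^j) (with d_0 = 0). Computing the differences gives [3, 2].
The number of blocks of size exactly k is (#blocks of size ≥ k) − (#blocks of size ≥ k + 1), so the partition is: 1 block(s) of size 1, 2 block(s) of size 2.
In nonincreasing order the block sizes are [2, 2, 1].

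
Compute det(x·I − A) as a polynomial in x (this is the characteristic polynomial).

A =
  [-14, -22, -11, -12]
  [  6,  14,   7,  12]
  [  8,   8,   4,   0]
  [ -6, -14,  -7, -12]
x^4 + 8*x^3 + 16*x^2

Expanding det(x·I − A) (e.g. by cofactor expansion or by noting that A is similar to its Jordan form J, which has the same characteristic polynomial as A) gives
  χ_A(x) = x^4 + 8*x^3 + 16*x^2
which factors as x^2*(x + 4)^2. The eigenvalues (with algebraic multiplicities) are λ = -4 with multiplicity 2, λ = 0 with multiplicity 2.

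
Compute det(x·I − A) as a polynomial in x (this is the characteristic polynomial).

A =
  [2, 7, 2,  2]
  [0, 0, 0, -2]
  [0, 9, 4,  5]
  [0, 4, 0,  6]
x^4 - 12*x^3 + 52*x^2 - 96*x + 64

Expanding det(x·I − A) (e.g. by cofactor expansion or by noting that A is similar to its Jordan form J, which has the same characteristic polynomial as A) gives
  χ_A(x) = x^4 - 12*x^3 + 52*x^2 - 96*x + 64
which factors as (x - 4)^2*(x - 2)^2. The eigenvalues (with algebraic multiplicities) are λ = 2 with multiplicity 2, λ = 4 with multiplicity 2.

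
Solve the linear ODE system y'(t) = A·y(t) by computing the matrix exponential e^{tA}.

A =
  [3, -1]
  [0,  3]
e^{tA} =
  [exp(3*t), -t*exp(3*t)]
  [0, exp(3*t)]

Strategy: write A = P · J · P⁻¹ where J is a Jordan canonical form, so e^{tA} = P · e^{tJ} · P⁻¹, and e^{tJ} can be computed block-by-block.

A has Jordan form
J =
  [3, 1]
  [0, 3]
(up to reordering of blocks).

Per-block formulas:
  For a 2×2 Jordan block J_2(3): exp(t · J_2(3)) = e^(3t)·(I + t·N), where N is the 2×2 nilpotent shift.

After assembling e^{tJ} and conjugating by P, we get:

e^{tA} =
  [exp(3*t), -t*exp(3*t)]
  [0, exp(3*t)]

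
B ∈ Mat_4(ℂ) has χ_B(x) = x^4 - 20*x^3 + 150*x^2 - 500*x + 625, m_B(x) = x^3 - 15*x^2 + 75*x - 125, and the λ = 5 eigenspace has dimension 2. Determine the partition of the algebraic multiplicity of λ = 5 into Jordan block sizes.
Block sizes for λ = 5: [3, 1]

Step 1 — from the characteristic polynomial, algebraic multiplicity of λ = 5 is 4. From dim ker(B − (5)·I) = 2, there are exactly 2 Jordan blocks for λ = 5.
Step 2 — from the minimal polynomial, the factor (x − 5)^3 tells us the largest block for λ = 5 has size 3.
Step 3 — with total size 4, 2 blocks, and largest block 3, the block sizes (in nonincreasing order) are [3, 1].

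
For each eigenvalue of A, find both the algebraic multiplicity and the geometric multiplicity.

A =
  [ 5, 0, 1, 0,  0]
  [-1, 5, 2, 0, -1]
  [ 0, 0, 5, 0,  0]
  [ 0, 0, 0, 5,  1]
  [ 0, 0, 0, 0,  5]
λ = 5: alg = 5, geom = 2

Step 1 — factor the characteristic polynomial to read off the algebraic multiplicities:
  χ_A(x) = (x - 5)^5

Step 2 — compute geometric multiplicities via the rank-nullity identity g(λ) = n − rank(A − λI):
  rank(A − (5)·I) = 3, so dim ker(A − (5)·I) = n − 3 = 2

Summary:
  λ = 5: algebraic multiplicity = 5, geometric multiplicity = 2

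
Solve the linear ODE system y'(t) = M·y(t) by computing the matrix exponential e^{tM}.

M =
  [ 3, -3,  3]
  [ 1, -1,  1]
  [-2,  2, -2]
e^{tM} =
  [3*t + 1, -3*t, 3*t]
  [t, 1 - t, t]
  [-2*t, 2*t, 1 - 2*t]

Strategy: write M = P · J · P⁻¹ where J is a Jordan canonical form, so e^{tM} = P · e^{tJ} · P⁻¹, and e^{tJ} can be computed block-by-block.

M has Jordan form
J =
  [0, 1, 0]
  [0, 0, 0]
  [0, 0, 0]
(up to reordering of blocks).

Per-block formulas:
  For a 1×1 block at λ = 0: exp(t · [0]) = [e^(0t)].
  For a 2×2 Jordan block J_2(0): exp(t · J_2(0)) = e^(0t)·(I + t·N), where N is the 2×2 nilpotent shift.

After assembling e^{tJ} and conjugating by P, we get:

e^{tM} =
  [3*t + 1, -3*t, 3*t]
  [t, 1 - t, t]
  [-2*t, 2*t, 1 - 2*t]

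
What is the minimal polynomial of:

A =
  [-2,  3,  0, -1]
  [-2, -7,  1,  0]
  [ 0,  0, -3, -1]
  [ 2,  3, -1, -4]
x^3 + 12*x^2 + 48*x + 64

The characteristic polynomial is χ_A(x) = (x + 4)^4, so the eigenvalues are known. The minimal polynomial is
  m_A(x) = Π_λ (x − λ)^{k_λ}
where k_λ is the size of the *largest* Jordan block for λ (equivalently, the smallest k with (A − λI)^k v = 0 for every generalised eigenvector v of λ).

  λ = -4: largest Jordan block has size 3, contributing (x + 4)^3

So m_A(x) = (x + 4)^3 = x^3 + 12*x^2 + 48*x + 64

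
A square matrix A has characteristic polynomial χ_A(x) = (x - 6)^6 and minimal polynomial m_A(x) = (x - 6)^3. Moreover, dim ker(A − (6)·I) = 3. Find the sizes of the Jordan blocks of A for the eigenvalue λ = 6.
Block sizes for λ = 6: [3, 2, 1]

Step 1 — from the characteristic polynomial, algebraic multiplicity of λ = 6 is 6. From dim ker(A − (6)·I) = 3, there are exactly 3 Jordan blocks for λ = 6.
Step 2 — from the minimal polynomial, the factor (x − 6)^3 tells us the largest block for λ = 6 has size 3.
Step 3 — with total size 6, 3 blocks, and largest block 3, the block sizes (in nonincreasing order) are [3, 2, 1].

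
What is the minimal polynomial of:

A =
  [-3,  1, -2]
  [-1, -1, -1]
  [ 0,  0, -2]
x^3 + 6*x^2 + 12*x + 8

The characteristic polynomial is χ_A(x) = (x + 2)^3, so the eigenvalues are known. The minimal polynomial is
  m_A(x) = Π_λ (x − λ)^{k_λ}
where k_λ is the size of the *largest* Jordan block for λ (equivalently, the smallest k with (A − λI)^k v = 0 for every generalised eigenvector v of λ).

  λ = -2: largest Jordan block has size 3, contributing (x + 2)^3

So m_A(x) = (x + 2)^3 = x^3 + 6*x^2 + 12*x + 8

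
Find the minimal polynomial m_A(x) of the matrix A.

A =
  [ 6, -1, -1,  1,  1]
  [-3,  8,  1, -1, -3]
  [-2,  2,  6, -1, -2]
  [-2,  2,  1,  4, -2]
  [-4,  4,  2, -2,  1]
x^2 - 10*x + 25

The characteristic polynomial is χ_A(x) = (x - 5)^5, so the eigenvalues are known. The minimal polynomial is
  m_A(x) = Π_λ (x − λ)^{k_λ}
where k_λ is the size of the *largest* Jordan block for λ (equivalently, the smallest k with (A − λI)^k v = 0 for every generalised eigenvector v of λ).

  λ = 5: largest Jordan block has size 2, contributing (x − 5)^2

So m_A(x) = (x - 5)^2 = x^2 - 10*x + 25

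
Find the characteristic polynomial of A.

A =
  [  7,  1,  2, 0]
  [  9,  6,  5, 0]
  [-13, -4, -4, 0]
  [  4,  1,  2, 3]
x^4 - 12*x^3 + 54*x^2 - 108*x + 81

Expanding det(x·I − A) (e.g. by cofactor expansion or by noting that A is similar to its Jordan form J, which has the same characteristic polynomial as A) gives
  χ_A(x) = x^4 - 12*x^3 + 54*x^2 - 108*x + 81
which factors as (x - 3)^4. The eigenvalues (with algebraic multiplicities) are λ = 3 with multiplicity 4.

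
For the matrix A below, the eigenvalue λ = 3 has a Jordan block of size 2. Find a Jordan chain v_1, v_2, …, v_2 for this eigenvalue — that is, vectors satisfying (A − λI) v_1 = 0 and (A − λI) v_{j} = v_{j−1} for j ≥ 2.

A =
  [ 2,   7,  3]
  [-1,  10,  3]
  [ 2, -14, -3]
A Jordan chain for λ = 3 of length 2:
v_1 = (-1, -1, 2)ᵀ
v_2 = (1, 0, 0)ᵀ

Let N = A − (3)·I. We want v_2 with N^2 v_2 = 0 but N^1 v_2 ≠ 0; then v_{j-1} := N · v_j for j = 2, …, 2.

Pick v_2 = (1, 0, 0)ᵀ.
Then v_1 = N · v_2 = (-1, -1, 2)ᵀ.

Sanity check: (A − (3)·I) v_1 = (0, 0, 0)ᵀ = 0. ✓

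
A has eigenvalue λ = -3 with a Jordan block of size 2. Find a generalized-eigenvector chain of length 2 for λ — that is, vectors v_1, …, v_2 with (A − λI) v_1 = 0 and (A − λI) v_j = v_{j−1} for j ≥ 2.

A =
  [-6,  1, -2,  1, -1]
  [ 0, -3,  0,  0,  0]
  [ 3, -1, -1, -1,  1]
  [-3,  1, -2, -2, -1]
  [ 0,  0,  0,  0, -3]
A Jordan chain for λ = -3 of length 2:
v_1 = (-3, 0, 3, -3, 0)ᵀ
v_2 = (1, 0, 0, 0, 0)ᵀ

Let N = A − (-3)·I. We want v_2 with N^2 v_2 = 0 but N^1 v_2 ≠ 0; then v_{j-1} := N · v_j for j = 2, …, 2.

Pick v_2 = (1, 0, 0, 0, 0)ᵀ.
Then v_1 = N · v_2 = (-3, 0, 3, -3, 0)ᵀ.

Sanity check: (A − (-3)·I) v_1 = (0, 0, 0, 0, 0)ᵀ = 0. ✓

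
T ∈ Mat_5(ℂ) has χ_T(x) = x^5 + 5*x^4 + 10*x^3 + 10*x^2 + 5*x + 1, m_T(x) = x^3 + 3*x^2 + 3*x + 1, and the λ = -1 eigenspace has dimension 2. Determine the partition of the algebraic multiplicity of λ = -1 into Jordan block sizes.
Block sizes for λ = -1: [3, 2]

Step 1 — from the characteristic polynomial, algebraic multiplicity of λ = -1 is 5. From dim ker(T − (-1)·I) = 2, there are exactly 2 Jordan blocks for λ = -1.
Step 2 — from the minimal polynomial, the factor (x + 1)^3 tells us the largest block for λ = -1 has size 3.
Step 3 — with total size 5, 2 blocks, and largest block 3, the block sizes (in nonincreasing order) are [3, 2].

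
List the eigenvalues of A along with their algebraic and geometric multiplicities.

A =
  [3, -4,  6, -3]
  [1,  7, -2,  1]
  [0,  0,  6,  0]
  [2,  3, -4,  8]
λ = 6: alg = 4, geom = 2

Step 1 — factor the characteristic polynomial to read off the algebraic multiplicities:
  χ_A(x) = (x - 6)^4

Step 2 — compute geometric multiplicities via the rank-nullity identity g(λ) = n − rank(A − λI):
  rank(A − (6)·I) = 2, so dim ker(A − (6)·I) = n − 2 = 2

Summary:
  λ = 6: algebraic multiplicity = 4, geometric multiplicity = 2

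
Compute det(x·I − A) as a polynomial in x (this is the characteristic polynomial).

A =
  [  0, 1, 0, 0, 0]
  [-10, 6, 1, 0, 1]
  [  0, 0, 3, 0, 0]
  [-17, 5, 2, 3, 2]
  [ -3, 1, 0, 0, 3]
x^5 - 15*x^4 + 90*x^3 - 270*x^2 + 405*x - 243

Expanding det(x·I − A) (e.g. by cofactor expansion or by noting that A is similar to its Jordan form J, which has the same characteristic polynomial as A) gives
  χ_A(x) = x^5 - 15*x^4 + 90*x^3 - 270*x^2 + 405*x - 243
which factors as (x - 3)^5. The eigenvalues (with algebraic multiplicities) are λ = 3 with multiplicity 5.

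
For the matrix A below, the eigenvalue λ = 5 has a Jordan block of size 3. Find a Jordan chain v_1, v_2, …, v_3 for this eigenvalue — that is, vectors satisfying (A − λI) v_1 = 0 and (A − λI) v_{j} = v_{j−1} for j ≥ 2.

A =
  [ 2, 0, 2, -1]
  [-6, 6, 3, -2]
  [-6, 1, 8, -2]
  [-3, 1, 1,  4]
A Jordan chain for λ = 5 of length 3:
v_1 = (1, 2, 2, 1)ᵀ
v_2 = (0, 1, 1, 1)ᵀ
v_3 = (0, 1, 0, 0)ᵀ

Let N = A − (5)·I. We want v_3 with N^3 v_3 = 0 but N^2 v_3 ≠ 0; then v_{j-1} := N · v_j for j = 3, …, 2.

Pick v_3 = (0, 1, 0, 0)ᵀ.
Then v_2 = N · v_3 = (0, 1, 1, 1)ᵀ.
Then v_1 = N · v_2 = (1, 2, 2, 1)ᵀ.

Sanity check: (A − (5)·I) v_1 = (0, 0, 0, 0)ᵀ = 0. ✓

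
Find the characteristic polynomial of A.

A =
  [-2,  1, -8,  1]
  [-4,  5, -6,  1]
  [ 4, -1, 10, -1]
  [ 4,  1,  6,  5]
x^4 - 18*x^3 + 116*x^2 - 312*x + 288

Expanding det(x·I − A) (e.g. by cofactor expansion or by noting that A is similar to its Jordan form J, which has the same characteristic polynomial as A) gives
  χ_A(x) = x^4 - 18*x^3 + 116*x^2 - 312*x + 288
which factors as (x - 6)^2*(x - 4)*(x - 2). The eigenvalues (with algebraic multiplicities) are λ = 2 with multiplicity 1, λ = 4 with multiplicity 1, λ = 6 with multiplicity 2.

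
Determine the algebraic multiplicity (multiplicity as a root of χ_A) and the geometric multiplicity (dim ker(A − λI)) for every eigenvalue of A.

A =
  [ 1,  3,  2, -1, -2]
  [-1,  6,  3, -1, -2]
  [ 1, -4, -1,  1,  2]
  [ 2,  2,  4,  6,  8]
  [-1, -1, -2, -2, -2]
λ = 2: alg = 5, geom = 2

Step 1 — factor the characteristic polynomial to read off the algebraic multiplicities:
  χ_A(x) = (x - 2)^5

Step 2 — compute geometric multiplicities via the rank-nullity identity g(λ) = n − rank(A − λI):
  rank(A − (2)·I) = 3, so dim ker(A − (2)·I) = n − 3 = 2

Summary:
  λ = 2: algebraic multiplicity = 5, geometric multiplicity = 2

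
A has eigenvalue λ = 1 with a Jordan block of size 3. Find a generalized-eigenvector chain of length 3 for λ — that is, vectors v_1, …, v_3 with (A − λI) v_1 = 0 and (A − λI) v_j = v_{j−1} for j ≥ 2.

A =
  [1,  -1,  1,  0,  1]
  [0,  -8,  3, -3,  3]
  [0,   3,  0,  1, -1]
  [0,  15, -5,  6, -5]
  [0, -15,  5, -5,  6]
A Jordan chain for λ = 1 of length 3:
v_1 = (-3, 0, 0, 0, 0)ᵀ
v_2 = (-1, -9, 3, 15, -15)ᵀ
v_3 = (0, 1, 0, 0, 0)ᵀ

Let N = A − (1)·I. We want v_3 with N^3 v_3 = 0 but N^2 v_3 ≠ 0; then v_{j-1} := N · v_j for j = 3, …, 2.

Pick v_3 = (0, 1, 0, 0, 0)ᵀ.
Then v_2 = N · v_3 = (-1, -9, 3, 15, -15)ᵀ.
Then v_1 = N · v_2 = (-3, 0, 0, 0, 0)ᵀ.

Sanity check: (A − (1)·I) v_1 = (0, 0, 0, 0, 0)ᵀ = 0. ✓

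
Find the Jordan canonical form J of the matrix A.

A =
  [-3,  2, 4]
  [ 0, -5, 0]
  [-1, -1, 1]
J_1(-5) ⊕ J_2(-1)

The characteristic polynomial is
  det(x·I − A) = x^3 + 7*x^2 + 11*x + 5 = (x + 1)^2*(x + 5)

Eigenvalues and multiplicities (the geometric multiplicity of λ is n − rank(A − λI), which equals the number of Jordan blocks for λ):
  λ = -5: algebraic multiplicity = 1, geometric multiplicity = 1
  λ = -1: algebraic multiplicity = 2, geometric multiplicity = 1

Determining the block sizes for each eigenvalue:
  λ = -5: one block (gm = 1), so the single block has size am = 1 → block sizes [1]
  λ = -1: one block (gm = 1), so the single block has size am = 2 → block sizes [2]

Assembling the blocks gives a Jordan form
J =
  [-5,  0,  0]
  [ 0, -1,  1]
  [ 0,  0, -1]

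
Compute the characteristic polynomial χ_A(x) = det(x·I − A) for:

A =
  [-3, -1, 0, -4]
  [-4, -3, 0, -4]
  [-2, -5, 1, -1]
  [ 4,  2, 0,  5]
x^4 - 2*x^2 + 1

Expanding det(x·I − A) (e.g. by cofactor expansion or by noting that A is similar to its Jordan form J, which has the same characteristic polynomial as A) gives
  χ_A(x) = x^4 - 2*x^2 + 1
which factors as (x - 1)^2*(x + 1)^2. The eigenvalues (with algebraic multiplicities) are λ = -1 with multiplicity 2, λ = 1 with multiplicity 2.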